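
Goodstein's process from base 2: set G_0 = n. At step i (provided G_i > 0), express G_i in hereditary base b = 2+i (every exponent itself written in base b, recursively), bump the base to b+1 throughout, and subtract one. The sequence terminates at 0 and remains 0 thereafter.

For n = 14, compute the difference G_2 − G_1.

G_0=14  [base 2] 2^(2 + 1) + 2^2 + 2  →[2↦3]→  3^(3 + 1) + 3^3 + 3 = 111  −1 ⇒ G_1=110
G_1=110  [base 3] 3^(3 + 1) + 3^3 + 2  →[3↦4]→  4^(4 + 1) + 4^4 + 2 = 1282  −1 ⇒ G_2=1281

1171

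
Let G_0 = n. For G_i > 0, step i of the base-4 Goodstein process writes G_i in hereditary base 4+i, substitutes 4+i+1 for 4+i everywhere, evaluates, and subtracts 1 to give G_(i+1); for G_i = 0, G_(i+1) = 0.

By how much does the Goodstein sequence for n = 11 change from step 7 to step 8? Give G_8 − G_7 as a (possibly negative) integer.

step 0: 11 = 2·4 + 3; sub 5 for 4: 2·5 + 3; = 13; G_1 = 13−1 = 12
step 1: 12 = 2·5 + 2; sub 6 for 5: 2·6 + 2; = 14; G_2 = 14−1 = 13
step 2: 13 = 2·6 + 1; sub 7 for 6: 2·7 + 1; = 15; G_3 = 15−1 = 14
step 3: 14 = 2·7; sub 8 for 7: 2·8; = 16; G_4 = 16−1 = 15
step 4: 15 = 8 + 7; sub 9 for 8: 9 + 7; = 16; G_5 = 16−1 = 15
step 5: 15 = 9 + 6; sub 10 for 9: 10 + 6; = 16; G_6 = 16−1 = 15
step 6: 15 = 10 + 5; sub 11 for 10: 11 + 5; = 16; G_7 = 16−1 = 15
step 7: 15 = 11 + 4; sub 12 for 11: 12 + 4; = 16; G_8 = 16−1 = 15

0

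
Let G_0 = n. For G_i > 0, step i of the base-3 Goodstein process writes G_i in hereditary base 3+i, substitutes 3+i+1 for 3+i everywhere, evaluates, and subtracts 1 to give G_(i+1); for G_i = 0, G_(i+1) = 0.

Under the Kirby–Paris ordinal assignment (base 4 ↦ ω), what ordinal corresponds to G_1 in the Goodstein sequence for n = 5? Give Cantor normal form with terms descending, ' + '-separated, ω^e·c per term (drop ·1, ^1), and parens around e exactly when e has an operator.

ω + 1

step 0: 5 = 3 + 2; sub 4 for 3: 4 + 2; = 6; G_1 = 6−1 = 5
step 1: 5 = 4 + 1; sub 5 for 4: 5 + 1; = 6; G_2 = 6−1 = 5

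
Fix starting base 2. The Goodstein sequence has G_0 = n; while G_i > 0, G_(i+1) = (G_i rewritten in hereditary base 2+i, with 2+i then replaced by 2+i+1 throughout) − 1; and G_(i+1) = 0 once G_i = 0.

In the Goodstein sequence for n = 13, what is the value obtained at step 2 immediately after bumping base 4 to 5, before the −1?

base 2: 13 = 2^(2 + 1) + 2^2 + 1; at 3: 3^(3 + 1) + 3^3 + 1 = 109; next = 108
base 3: 108 = 3^(3 + 1) + 3^3; at 4: 4^(4 + 1) + 4^4 = 1280; next = 1279
base 4: 1279 = 4^(4 + 1) + 3·4^3 + 3·4^2 + 3·4 + 3; at 5: 5^(5 + 1) + 3·5^3 + 3·5^2 + 3·5 + 3 = 16093; next = 16092

16093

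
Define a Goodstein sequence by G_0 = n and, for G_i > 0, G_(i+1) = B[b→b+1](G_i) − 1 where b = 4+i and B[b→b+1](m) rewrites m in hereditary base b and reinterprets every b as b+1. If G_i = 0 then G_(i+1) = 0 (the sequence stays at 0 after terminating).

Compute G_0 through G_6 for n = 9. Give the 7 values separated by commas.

9, 10, 11, 11, 11, 11, 11

(0) 9|_4 = 2·4 + 1 ↦ 2·5 + 1|_5 = 11 ⇒ 10
(1) 10|_5 = 2·5 ↦ 2·6|_6 = 12 ⇒ 11
(2) 11|_6 = 6 + 5 ↦ 7 + 5|_7 = 12 ⇒ 11
(3) 11|_7 = 7 + 4 ↦ 8 + 4|_8 = 12 ⇒ 11
(4) 11|_8 = 8 + 3 ↦ 9 + 3|_9 = 12 ⇒ 11
(5) 11|_9 = 9 + 2 ↦ 10 + 2|_10 = 12 ⇒ 11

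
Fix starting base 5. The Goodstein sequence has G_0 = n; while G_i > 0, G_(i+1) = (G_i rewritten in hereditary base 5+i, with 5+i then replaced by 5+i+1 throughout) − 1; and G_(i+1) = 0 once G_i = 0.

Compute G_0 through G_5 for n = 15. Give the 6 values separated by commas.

15 —HB5→ 3·5 —bump→ 3·6 = 18 —(−1)→ 17
17 —HB6→ 2·6 + 5 —bump→ 2·7 + 5 = 19 —(−1)→ 18
18 —HB7→ 2·7 + 4 —bump→ 2·8 + 4 = 20 —(−1)→ 19
19 —HB8→ 2·8 + 3 —bump→ 2·9 + 3 = 21 —(−1)→ 20
20 —HB9→ 2·9 + 2 —bump→ 2·10 + 2 = 22 —(−1)→ 21

15, 17, 18, 19, 20, 21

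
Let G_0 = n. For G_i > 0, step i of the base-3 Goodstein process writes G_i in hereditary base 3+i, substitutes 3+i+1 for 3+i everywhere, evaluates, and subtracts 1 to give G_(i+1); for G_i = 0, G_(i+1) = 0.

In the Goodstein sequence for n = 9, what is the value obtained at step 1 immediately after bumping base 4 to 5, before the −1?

9 —HB3→ 3^2 —bump→ 4^2 = 16 —(−1)→ 15
15 —HB4→ 3·4 + 3 —bump→ 3·5 + 3 = 18 —(−1)→ 17

18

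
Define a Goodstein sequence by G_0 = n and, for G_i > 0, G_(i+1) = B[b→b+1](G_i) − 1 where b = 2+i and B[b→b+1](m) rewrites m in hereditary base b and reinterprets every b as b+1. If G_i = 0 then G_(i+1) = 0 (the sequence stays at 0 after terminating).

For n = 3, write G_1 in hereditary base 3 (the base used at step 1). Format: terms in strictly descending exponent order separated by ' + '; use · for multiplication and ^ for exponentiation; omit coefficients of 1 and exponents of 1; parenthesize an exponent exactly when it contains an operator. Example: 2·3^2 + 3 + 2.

step 0: 3 = 2 + 1; sub 3 for 2: 3 + 1; = 4; G_1 = 4−1 = 3
step 1: 3 = 3; sub 4 for 3: 4; = 4; G_2 = 4−1 = 3

3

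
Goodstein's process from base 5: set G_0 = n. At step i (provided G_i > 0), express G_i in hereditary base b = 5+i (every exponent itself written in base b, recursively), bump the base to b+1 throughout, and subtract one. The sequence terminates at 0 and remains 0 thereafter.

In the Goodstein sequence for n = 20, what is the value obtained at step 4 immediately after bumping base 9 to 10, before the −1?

base 5: 20 = 4·5; at 6: 4·6 = 24; next = 23
base 6: 23 = 3·6 + 5; at 7: 3·7 + 5 = 26; next = 25
base 7: 25 = 3·7 + 4; at 8: 3·8 + 4 = 28; next = 27
base 8: 27 = 3·8 + 3; at 9: 3·9 + 3 = 30; next = 29
base 9: 29 = 3·9 + 2; at 10: 3·10 + 2 = 32; next = 31

32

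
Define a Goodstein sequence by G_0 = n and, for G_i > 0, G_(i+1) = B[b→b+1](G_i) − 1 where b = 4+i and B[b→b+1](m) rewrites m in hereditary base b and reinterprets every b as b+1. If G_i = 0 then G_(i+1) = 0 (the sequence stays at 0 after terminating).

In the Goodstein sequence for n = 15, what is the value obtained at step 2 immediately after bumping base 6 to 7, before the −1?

G_0=15  [base 4] 3·4 + 3  →[4↦5]→  3·5 + 3 = 18  −1 ⇒ G_1=17
G_1=17  [base 5] 3·5 + 2  →[5↦6]→  3·6 + 2 = 20  −1 ⇒ G_2=19
G_2=19  [base 6] 3·6 + 1  →[6↦7]→  3·7 + 1 = 22  −1 ⇒ G_3=21

22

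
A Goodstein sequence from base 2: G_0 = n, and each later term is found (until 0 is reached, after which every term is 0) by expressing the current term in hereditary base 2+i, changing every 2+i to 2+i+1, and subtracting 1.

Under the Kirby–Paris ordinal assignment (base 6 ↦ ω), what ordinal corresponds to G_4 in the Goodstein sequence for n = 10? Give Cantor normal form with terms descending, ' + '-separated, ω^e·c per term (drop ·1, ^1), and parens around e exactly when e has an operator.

ω^ω·5 + ω^5·5 + ω^4·5 + ω^3·5 + ω^2·5 + ω·5 + 5

[0] 10 ≡ 2^(2 + 1) + 2 (base 2). Lift 3: 84. −1: 83.
[1] 83 ≡ 3^(3 + 1) + 2 (base 3). Lift 4: 1026. −1: 1025.
[2] 1025 ≡ 4^(4 + 1) + 1 (base 4). Lift 5: 15626. −1: 15625.
[3] 15625 ≡ 5^(5 + 1) (base 5). Lift 6: 279936. −1: 279935.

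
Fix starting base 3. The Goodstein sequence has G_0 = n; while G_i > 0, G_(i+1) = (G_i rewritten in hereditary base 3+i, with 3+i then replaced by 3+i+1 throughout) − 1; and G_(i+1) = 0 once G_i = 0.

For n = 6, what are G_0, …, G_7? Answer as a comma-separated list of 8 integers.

6, 7, 7, 7, 7, 7, 6, 5

i=0: 6 = 2·3 (b=3); 3→4: 2·4 = 8; 8−1 = 7
i=1: 7 = 4 + 3 (b=4); 4→5: 5 + 3 = 8; 8−1 = 7
i=2: 7 = 5 + 2 (b=5); 5→6: 6 + 2 = 8; 8−1 = 7
i=3: 7 = 6 + 1 (b=6); 6→7: 7 + 1 = 8; 8−1 = 7
i=4: 7 = 7 (b=7); 7→8: 8 = 8; 8−1 = 7
i=5: 7 = 7 (b=8); 8→9: 7 = 7; 7−1 = 6
i=6: 6 = 6 (b=9); 9→10: 6 = 6; 6−1 = 5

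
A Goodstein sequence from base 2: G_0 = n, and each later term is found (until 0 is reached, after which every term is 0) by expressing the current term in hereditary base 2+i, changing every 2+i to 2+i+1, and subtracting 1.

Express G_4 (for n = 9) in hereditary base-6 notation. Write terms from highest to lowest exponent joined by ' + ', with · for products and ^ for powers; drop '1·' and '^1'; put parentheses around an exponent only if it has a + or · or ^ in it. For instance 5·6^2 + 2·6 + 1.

step 0: 9 = 2^(2 + 1) + 1; sub 3 for 2: 3^(3 + 1) + 1; = 82; G_1 = 82−1 = 81
step 1: 81 = 3^(3 + 1); sub 4 for 3: 4^(4 + 1); = 1024; G_2 = 1024−1 = 1023
step 2: 1023 = 3·4^4 + 3·4^3 + 3·4^2 + 3·4 + 3; sub 5 for 4: 3·5^5 + 3·5^3 + 3·5^2 + 3·5 + 3; = 9843; G_3 = 9843−1 = 9842
step 3: 9842 = 3·5^5 + 3·5^3 + 3·5^2 + 3·5 + 2; sub 6 for 5: 3·6^6 + 3·6^3 + 3·6^2 + 3·6 + 2; = 140744; G_4 = 140744−1 = 140743

3·6^6 + 3·6^3 + 3·6^2 + 3·6 + 1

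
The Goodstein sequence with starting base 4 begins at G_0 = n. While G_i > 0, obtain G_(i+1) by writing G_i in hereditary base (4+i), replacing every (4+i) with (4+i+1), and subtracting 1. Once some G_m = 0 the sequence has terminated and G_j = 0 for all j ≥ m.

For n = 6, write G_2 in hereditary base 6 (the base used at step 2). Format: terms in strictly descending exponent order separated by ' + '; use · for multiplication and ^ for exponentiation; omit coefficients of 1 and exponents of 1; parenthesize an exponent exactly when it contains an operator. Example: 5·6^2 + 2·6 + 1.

G_0 = 6. HB_4(6) = 4 + 2. Bump = 7. G_1 = 6.
G_1 = 6. HB_5(6) = 5 + 1. Bump = 7. G_2 = 6.
G_2 = 6. HB_6(6) = 6. Bump = 7. G_3 = 6.

6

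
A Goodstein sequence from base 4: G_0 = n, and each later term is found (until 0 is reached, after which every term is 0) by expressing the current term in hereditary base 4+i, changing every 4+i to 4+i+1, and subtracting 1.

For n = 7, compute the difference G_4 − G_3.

0

G_0=7  [base 4] 4 + 3  →[4↦5]→  5 + 3 = 8  −1 ⇒ G_1=7
G_1=7  [base 5] 5 + 2  →[5↦6]→  6 + 2 = 8  −1 ⇒ G_2=7
G_2=7  [base 6] 6 + 1  →[6↦7]→  7 + 1 = 8  −1 ⇒ G_3=7
G_3=7  [base 7] 7  →[7↦8]→  8 = 8  −1 ⇒ G_4=7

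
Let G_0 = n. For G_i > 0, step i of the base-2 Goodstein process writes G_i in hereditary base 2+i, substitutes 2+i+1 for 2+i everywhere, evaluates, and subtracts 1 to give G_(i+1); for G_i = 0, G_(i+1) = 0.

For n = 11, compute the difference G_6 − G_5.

128452926

i=0: 11 = 2^(2 + 1) + 2 + 1 (b=2); 2→3: 3^(3 + 1) + 3 + 1 = 85; 85−1 = 84
i=1: 84 = 3^(3 + 1) + 3 (b=3); 3→4: 4^(4 + 1) + 4 = 1028; 1028−1 = 1027
i=2: 1027 = 4^(4 + 1) + 3 (b=4); 4→5: 5^(5 + 1) + 3 = 15628; 15628−1 = 15627
i=3: 15627 = 5^(5 + 1) + 2 (b=5); 5→6: 6^(6 + 1) + 2 = 279938; 279938−1 = 279937
i=4: 279937 = 6^(6 + 1) + 1 (b=6); 6→7: 7^(7 + 1) + 1 = 5764802; 5764802−1 = 5764801
i=5: 5764801 = 7^(7 + 1) (b=7); 7→8: 8^(8 + 1) = 134217728; 134217728−1 = 134217727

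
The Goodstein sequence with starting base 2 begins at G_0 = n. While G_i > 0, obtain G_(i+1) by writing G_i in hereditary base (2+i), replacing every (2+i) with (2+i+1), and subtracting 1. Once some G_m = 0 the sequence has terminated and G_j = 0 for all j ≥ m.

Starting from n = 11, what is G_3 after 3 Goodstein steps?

step 0: 11 = 2^(2 + 1) + 2 + 1; sub 3 for 2: 3^(3 + 1) + 3 + 1; = 85; G_1 = 85−1 = 84
step 1: 84 = 3^(3 + 1) + 3; sub 4 for 3: 4^(4 + 1) + 4; = 1028; G_2 = 1028−1 = 1027
step 2: 1027 = 4^(4 + 1) + 3; sub 5 for 4: 5^(5 + 1) + 3; = 15628; G_3 = 15628−1 = 15627
step 3: 15627 = 5^(5 + 1) + 2; sub 6 for 5: 6^(6 + 1) + 2; = 279938; G_4 = 279938−1 = 279937

15627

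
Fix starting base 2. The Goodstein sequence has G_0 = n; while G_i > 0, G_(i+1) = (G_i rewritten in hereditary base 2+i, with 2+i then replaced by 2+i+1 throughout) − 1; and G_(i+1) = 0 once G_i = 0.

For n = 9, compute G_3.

(0) 9|_2 = 2^(2 + 1) + 1 ↦ 3^(3 + 1) + 1|_3 = 82 ⇒ 81
(1) 81|_3 = 3^(3 + 1) ↦ 4^(4 + 1)|_4 = 1024 ⇒ 1023
(2) 1023|_4 = 3·4^4 + 3·4^3 + 3·4^2 + 3·4 + 3 ↦ 3·5^5 + 3·5^3 + 3·5^2 + 3·5 + 3|_5 = 9843 ⇒ 9842
(3) 9842|_5 = 3·5^5 + 3·5^3 + 3·5^2 + 3·5 + 2 ↦ 3·6^6 + 3·6^3 + 3·6^2 + 3·6 + 2|_6 = 140744 ⇒ 140743

9842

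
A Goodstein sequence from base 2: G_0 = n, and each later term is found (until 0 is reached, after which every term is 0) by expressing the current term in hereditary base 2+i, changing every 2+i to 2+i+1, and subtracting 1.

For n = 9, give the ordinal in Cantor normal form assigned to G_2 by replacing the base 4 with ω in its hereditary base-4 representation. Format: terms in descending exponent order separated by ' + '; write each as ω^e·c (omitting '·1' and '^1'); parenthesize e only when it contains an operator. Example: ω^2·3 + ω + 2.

ω^ω·3 + ω^3·3 + ω^2·3 + ω·3 + 3

step 0: 9 = 2^(2 + 1) + 1; sub 3 for 2: 3^(3 + 1) + 1; = 82; G_1 = 82−1 = 81
step 1: 81 = 3^(3 + 1); sub 4 for 3: 4^(4 + 1); = 1024; G_2 = 1024−1 = 1023
step 2: 1023 = 3·4^4 + 3·4^3 + 3·4^2 + 3·4 + 3; sub 5 for 4: 3·5^5 + 3·5^3 + 3·5^2 + 3·5 + 3; = 9843; G_3 = 9843−1 = 9842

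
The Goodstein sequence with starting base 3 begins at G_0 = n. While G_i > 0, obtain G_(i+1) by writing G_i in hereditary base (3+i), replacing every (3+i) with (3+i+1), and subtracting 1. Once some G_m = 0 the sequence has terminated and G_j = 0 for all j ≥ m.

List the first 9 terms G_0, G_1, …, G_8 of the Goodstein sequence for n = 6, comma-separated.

i=0: 6 = 2·3 (b=3); 3→4: 2·4 = 8; 8−1 = 7
i=1: 7 = 4 + 3 (b=4); 4→5: 5 + 3 = 8; 8−1 = 7
i=2: 7 = 5 + 2 (b=5); 5→6: 6 + 2 = 8; 8−1 = 7
i=3: 7 = 6 + 1 (b=6); 6→7: 7 + 1 = 8; 8−1 = 7
i=4: 7 = 7 (b=7); 7→8: 8 = 8; 8−1 = 7
i=5: 7 = 7 (b=8); 8→9: 7 = 7; 7−1 = 6
i=6: 6 = 6 (b=9); 9→10: 6 = 6; 6−1 = 5
i=7: 5 = 5 (b=10); 10→11: 5 = 5; 5−1 = 4

6, 7, 7, 7, 7, 7, 6, 5, 4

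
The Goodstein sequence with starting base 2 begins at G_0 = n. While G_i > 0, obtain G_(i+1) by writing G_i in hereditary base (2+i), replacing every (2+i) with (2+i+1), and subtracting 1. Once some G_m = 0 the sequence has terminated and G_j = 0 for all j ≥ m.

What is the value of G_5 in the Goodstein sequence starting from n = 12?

5764910

step 0: 12 = 2^(2 + 1) + 2^2; sub 3 for 2: 3^(3 + 1) + 3^3; = 108; G_1 = 108−1 = 107
step 1: 107 = 3^(3 + 1) + 2·3^2 + 2·3 + 2; sub 4 for 3: 4^(4 + 1) + 2·4^2 + 2·4 + 2; = 1066; G_2 = 1066−1 = 1065
step 2: 1065 = 4^(4 + 1) + 2·4^2 + 2·4 + 1; sub 5 for 4: 5^(5 + 1) + 2·5^2 + 2·5 + 1; = 15686; G_3 = 15686−1 = 15685
step 3: 15685 = 5^(5 + 1) + 2·5^2 + 2·5; sub 6 for 5: 6^(6 + 1) + 2·6^2 + 2·6; = 280020; G_4 = 280020−1 = 280019
step 4: 280019 = 6^(6 + 1) + 2·6^2 + 6 + 5; sub 7 for 6: 7^(7 + 1) + 2·7^2 + 7 + 5; = 5764911; G_5 = 5764911−1 = 5764910
step 5: 5764910 = 7^(7 + 1) + 2·7^2 + 7 + 4; sub 8 for 7: 8^(8 + 1) + 2·8^2 + 8 + 4; = 134217868; G_6 = 134217868−1 = 134217867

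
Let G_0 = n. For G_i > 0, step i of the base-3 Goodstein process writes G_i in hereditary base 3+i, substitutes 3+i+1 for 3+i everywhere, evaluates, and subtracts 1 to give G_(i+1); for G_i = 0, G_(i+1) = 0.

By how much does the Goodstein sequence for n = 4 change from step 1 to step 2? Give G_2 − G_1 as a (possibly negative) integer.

step 0: 4 = 3 + 1; sub 4 for 3: 4 + 1; = 5; G_1 = 5−1 = 4
step 1: 4 = 4; sub 5 for 4: 5; = 5; G_2 = 5−1 = 4

0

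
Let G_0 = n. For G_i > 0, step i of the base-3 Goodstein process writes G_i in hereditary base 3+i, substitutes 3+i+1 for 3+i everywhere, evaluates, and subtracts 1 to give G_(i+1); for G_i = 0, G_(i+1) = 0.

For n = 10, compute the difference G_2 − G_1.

i=0: 10 = 3^2 + 1 (b=3); 3→4: 4^2 + 1 = 17; 17−1 = 16
i=1: 16 = 4^2 (b=4); 4→5: 5^2 = 25; 25−1 = 24

8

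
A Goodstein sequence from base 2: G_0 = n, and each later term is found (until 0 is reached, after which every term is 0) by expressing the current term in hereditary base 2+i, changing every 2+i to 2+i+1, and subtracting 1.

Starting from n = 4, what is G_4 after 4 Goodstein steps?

83

step 0: 4 = 2^2; sub 3 for 2: 3^3; = 27; G_1 = 27−1 = 26
step 1: 26 = 2·3^2 + 2·3 + 2; sub 4 for 3: 2·4^2 + 2·4 + 2; = 42; G_2 = 42−1 = 41
step 2: 41 = 2·4^2 + 2·4 + 1; sub 5 for 4: 2·5^2 + 2·5 + 1; = 61; G_3 = 61−1 = 60
step 3: 60 = 2·5^2 + 2·5; sub 6 for 5: 2·6^2 + 2·6; = 84; G_4 = 84−1 = 83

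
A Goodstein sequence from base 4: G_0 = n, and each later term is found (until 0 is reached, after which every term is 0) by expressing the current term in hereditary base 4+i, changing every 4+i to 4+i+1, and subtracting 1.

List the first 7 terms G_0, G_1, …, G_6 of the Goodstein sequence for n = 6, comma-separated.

G_0 = 6. HB_4(6) = 4 + 2. Bump = 7. G_1 = 6.
G_1 = 6. HB_5(6) = 5 + 1. Bump = 7. G_2 = 6.
G_2 = 6. HB_6(6) = 6. Bump = 7. G_3 = 6.
G_3 = 6. HB_7(6) = 6. Bump = 6. G_4 = 5.
G_4 = 5. HB_8(5) = 5. Bump = 5. G_5 = 4.
G_5 = 4. HB_9(4) = 4. Bump = 4. G_6 = 3.

6, 6, 6, 6, 5, 4, 3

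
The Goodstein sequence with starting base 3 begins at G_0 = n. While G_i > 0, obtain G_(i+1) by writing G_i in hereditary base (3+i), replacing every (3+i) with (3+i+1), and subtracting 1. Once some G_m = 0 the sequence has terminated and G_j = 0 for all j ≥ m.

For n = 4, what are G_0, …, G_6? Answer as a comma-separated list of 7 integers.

4, 4, 4, 3, 2, 1, 0

step 0: 4 = 3 + 1; sub 4 for 3: 4 + 1; = 5; G_1 = 5−1 = 4
step 1: 4 = 4; sub 5 for 4: 5; = 5; G_2 = 5−1 = 4
step 2: 4 = 4; sub 6 for 5: 4; = 4; G_3 = 4−1 = 3
step 3: 3 = 3; sub 7 for 6: 3; = 3; G_4 = 3−1 = 2
step 4: 2 = 2; sub 8 for 7: 2; = 2; G_5 = 2−1 = 1
step 5: 1 = 1; sub 9 for 8: 1; = 1; G_6 = 1−1 = 0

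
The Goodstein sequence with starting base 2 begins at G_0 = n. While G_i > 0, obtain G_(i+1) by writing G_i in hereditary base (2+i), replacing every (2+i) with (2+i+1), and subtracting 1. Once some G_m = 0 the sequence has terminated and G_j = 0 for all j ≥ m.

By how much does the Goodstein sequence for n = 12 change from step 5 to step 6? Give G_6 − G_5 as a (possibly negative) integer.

G_0 = 12. HB_2(12) = 2^(2 + 1) + 2^2. Bump = 108. G_1 = 107.
G_1 = 107. HB_3(107) = 3^(3 + 1) + 2·3^2 + 2·3 + 2. Bump = 1066. G_2 = 1065.
G_2 = 1065. HB_4(1065) = 4^(4 + 1) + 2·4^2 + 2·4 + 1. Bump = 15686. G_3 = 15685.
G_3 = 15685. HB_5(15685) = 5^(5 + 1) + 2·5^2 + 2·5. Bump = 280020. G_4 = 280019.
G_4 = 280019. HB_6(280019) = 6^(6 + 1) + 2·6^2 + 6 + 5. Bump = 5764911. G_5 = 5764910.
G_5 = 5764910. HB_7(5764910) = 7^(7 + 1) + 2·7^2 + 7 + 4. Bump = 134217868. G_6 = 134217867.

128452957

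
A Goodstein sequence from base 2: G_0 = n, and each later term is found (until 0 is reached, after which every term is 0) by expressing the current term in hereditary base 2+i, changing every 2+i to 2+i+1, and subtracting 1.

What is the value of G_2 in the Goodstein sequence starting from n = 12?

1065

G_0 = 12. HB_2(12) = 2^(2 + 1) + 2^2. Bump = 108. G_1 = 107.
G_1 = 107. HB_3(107) = 3^(3 + 1) + 2·3^2 + 2·3 + 2. Bump = 1066. G_2 = 1065.
G_2 = 1065. HB_4(1065) = 4^(4 + 1) + 2·4^2 + 2·4 + 1. Bump = 15686. G_3 = 15685.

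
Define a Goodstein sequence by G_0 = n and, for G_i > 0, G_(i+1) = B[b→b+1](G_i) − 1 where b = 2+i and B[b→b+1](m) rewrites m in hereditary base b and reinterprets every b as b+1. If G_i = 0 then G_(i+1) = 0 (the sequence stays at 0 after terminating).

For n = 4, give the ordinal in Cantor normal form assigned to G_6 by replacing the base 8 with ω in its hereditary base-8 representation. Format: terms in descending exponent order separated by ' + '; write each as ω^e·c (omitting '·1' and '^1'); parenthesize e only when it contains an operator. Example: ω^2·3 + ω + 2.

step 0: 4 = 2^2; sub 3 for 2: 3^3; = 27; G_1 = 27−1 = 26
step 1: 26 = 2·3^2 + 2·3 + 2; sub 4 for 3: 2·4^2 + 2·4 + 2; = 42; G_2 = 42−1 = 41
step 2: 41 = 2·4^2 + 2·4 + 1; sub 5 for 4: 2·5^2 + 2·5 + 1; = 61; G_3 = 61−1 = 60
step 3: 60 = 2·5^2 + 2·5; sub 6 for 5: 2·6^2 + 2·6; = 84; G_4 = 84−1 = 83
step 4: 83 = 2·6^2 + 6 + 5; sub 7 for 6: 2·7^2 + 7 + 5; = 110; G_5 = 110−1 = 109
step 5: 109 = 2·7^2 + 7 + 4; sub 8 for 7: 2·8^2 + 8 + 4; = 140; G_6 = 140−1 = 139
step 6: 139 = 2·8^2 + 8 + 3; sub 9 for 8: 2·9^2 + 9 + 3; = 174; G_7 = 174−1 = 173

ω^2·2 + ω + 3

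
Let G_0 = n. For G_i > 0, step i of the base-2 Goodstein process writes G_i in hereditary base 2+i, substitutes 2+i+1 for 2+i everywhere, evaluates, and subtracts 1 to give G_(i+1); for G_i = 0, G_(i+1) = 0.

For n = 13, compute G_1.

108

[0] 13 ≡ 2^(2 + 1) + 2^2 + 1 (base 2). Lift 3: 109. −1: 108.
[1] 108 ≡ 3^(3 + 1) + 3^3 (base 3). Lift 4: 1280. −1: 1279.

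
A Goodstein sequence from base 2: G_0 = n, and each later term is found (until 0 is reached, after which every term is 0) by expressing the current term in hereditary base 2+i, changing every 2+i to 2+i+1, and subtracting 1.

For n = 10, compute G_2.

1025

base 2: 10 = 2^(2 + 1) + 2; at 3: 3^(3 + 1) + 3 = 84; next = 83
base 3: 83 = 3^(3 + 1) + 2; at 4: 4^(4 + 1) + 2 = 1026; next = 1025
base 4: 1025 = 4^(4 + 1) + 1; at 5: 5^(5 + 1) + 1 = 15626; next = 15625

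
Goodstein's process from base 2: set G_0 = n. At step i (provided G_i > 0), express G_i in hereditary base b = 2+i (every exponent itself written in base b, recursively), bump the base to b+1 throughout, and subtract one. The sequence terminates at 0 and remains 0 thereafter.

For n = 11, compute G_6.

i=0: 11 = 2^(2 + 1) + 2 + 1 (b=2); 2→3: 3^(3 + 1) + 3 + 1 = 85; 85−1 = 84
i=1: 84 = 3^(3 + 1) + 3 (b=3); 3→4: 4^(4 + 1) + 4 = 1028; 1028−1 = 1027
i=2: 1027 = 4^(4 + 1) + 3 (b=4); 4→5: 5^(5 + 1) + 3 = 15628; 15628−1 = 15627
i=3: 15627 = 5^(5 + 1) + 2 (b=5); 5→6: 6^(6 + 1) + 2 = 279938; 279938−1 = 279937
i=4: 279937 = 6^(6 + 1) + 1 (b=6); 6→7: 7^(7 + 1) + 1 = 5764802; 5764802−1 = 5764801
i=5: 5764801 = 7^(7 + 1) (b=7); 7→8: 8^(8 + 1) = 134217728; 134217728−1 = 134217727
i=6: 134217727 = 7·8^8 + 7·8^7 + 7·8^6 + 7·8^5 + 7·8^4 + 7·8^3 + 7·8^2 + 7·8 + 7 (b=8); 8→9: 7·9^9 + 7·9^7 + 7·9^6 + 7·9^5 + 7·9^4 + 7·9^3 + 7·9^2 + 7·9 + 7 = 2749609303; 2749609303−1 = 2749609302

134217727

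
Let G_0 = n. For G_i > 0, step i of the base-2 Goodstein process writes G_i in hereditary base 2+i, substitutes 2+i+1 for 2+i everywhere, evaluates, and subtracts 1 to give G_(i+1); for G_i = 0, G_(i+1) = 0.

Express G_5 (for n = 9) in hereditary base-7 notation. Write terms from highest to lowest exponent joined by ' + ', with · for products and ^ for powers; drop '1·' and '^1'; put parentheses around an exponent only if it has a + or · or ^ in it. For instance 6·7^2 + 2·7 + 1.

3·7^7 + 3·7^3 + 3·7^2 + 3·7

i=0: 9 = 2^(2 + 1) + 1 (b=2); 2→3: 3^(3 + 1) + 1 = 82; 82−1 = 81
i=1: 81 = 3^(3 + 1) (b=3); 3→4: 4^(4 + 1) = 1024; 1024−1 = 1023
i=2: 1023 = 3·4^4 + 3·4^3 + 3·4^2 + 3·4 + 3 (b=4); 4→5: 3·5^5 + 3·5^3 + 3·5^2 + 3·5 + 3 = 9843; 9843−1 = 9842
i=3: 9842 = 3·5^5 + 3·5^3 + 3·5^2 + 3·5 + 2 (b=5); 5→6: 3·6^6 + 3·6^3 + 3·6^2 + 3·6 + 2 = 140744; 140744−1 = 140743
i=4: 140743 = 3·6^6 + 3·6^3 + 3·6^2 + 3·6 + 1 (b=6); 6→7: 3·7^7 + 3·7^3 + 3·7^2 + 3·7 + 1 = 2471827; 2471827−1 = 2471826
i=5: 2471826 = 3·7^7 + 3·7^3 + 3·7^2 + 3·7 (b=7); 7→8: 3·8^8 + 3·8^3 + 3·8^2 + 3·8 = 50333400; 50333400−1 = 50333399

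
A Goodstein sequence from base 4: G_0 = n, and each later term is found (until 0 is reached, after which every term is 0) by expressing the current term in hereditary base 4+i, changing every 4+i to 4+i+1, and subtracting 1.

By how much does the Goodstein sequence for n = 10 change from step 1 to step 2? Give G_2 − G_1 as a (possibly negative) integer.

1

base 4: 10 = 2·4 + 2; at 5: 2·5 + 2 = 12; next = 11
base 5: 11 = 2·5 + 1; at 6: 2·6 + 1 = 13; next = 12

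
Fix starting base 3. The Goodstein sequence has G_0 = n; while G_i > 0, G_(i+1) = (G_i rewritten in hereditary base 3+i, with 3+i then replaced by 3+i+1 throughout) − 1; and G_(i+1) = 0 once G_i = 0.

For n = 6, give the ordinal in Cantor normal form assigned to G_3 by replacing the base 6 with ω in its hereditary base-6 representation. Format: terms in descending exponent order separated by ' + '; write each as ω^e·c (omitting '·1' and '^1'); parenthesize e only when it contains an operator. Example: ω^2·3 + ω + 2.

ω + 1

(0) 6|_3 = 2·3 ↦ 2·4|_4 = 8 ⇒ 7
(1) 7|_4 = 4 + 3 ↦ 5 + 3|_5 = 8 ⇒ 7
(2) 7|_5 = 5 + 2 ↦ 6 + 2|_6 = 8 ⇒ 7
(3) 7|_6 = 6 + 1 ↦ 7 + 1|_7 = 8 ⇒ 7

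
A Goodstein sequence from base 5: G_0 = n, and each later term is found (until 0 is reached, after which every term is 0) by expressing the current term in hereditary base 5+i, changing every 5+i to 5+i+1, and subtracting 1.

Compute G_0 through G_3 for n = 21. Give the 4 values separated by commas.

21, 24, 27, 29

step 0: 21 = 4·5 + 1; sub 6 for 5: 4·6 + 1; = 25; G_1 = 25−1 = 24
step 1: 24 = 4·6; sub 7 for 6: 4·7; = 28; G_2 = 28−1 = 27
step 2: 27 = 3·7 + 6; sub 8 for 7: 3·8 + 6; = 30; G_3 = 30−1 = 29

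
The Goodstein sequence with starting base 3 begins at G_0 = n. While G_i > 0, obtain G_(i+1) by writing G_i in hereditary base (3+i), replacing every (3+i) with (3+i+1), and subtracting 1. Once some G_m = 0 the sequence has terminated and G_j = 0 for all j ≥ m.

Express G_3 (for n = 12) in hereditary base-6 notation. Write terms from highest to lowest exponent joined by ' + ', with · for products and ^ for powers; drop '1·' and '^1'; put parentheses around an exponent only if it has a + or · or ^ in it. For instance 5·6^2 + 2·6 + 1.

6^2 + 1

12 —HB3→ 3^2 + 3 —bump→ 4^2 + 4 = 20 —(−1)→ 19
19 —HB4→ 4^2 + 3 —bump→ 5^2 + 3 = 28 —(−1)→ 27
27 —HB5→ 5^2 + 2 —bump→ 6^2 + 2 = 38 —(−1)→ 37
37 —HB6→ 6^2 + 1 —bump→ 7^2 + 1 = 50 —(−1)→ 49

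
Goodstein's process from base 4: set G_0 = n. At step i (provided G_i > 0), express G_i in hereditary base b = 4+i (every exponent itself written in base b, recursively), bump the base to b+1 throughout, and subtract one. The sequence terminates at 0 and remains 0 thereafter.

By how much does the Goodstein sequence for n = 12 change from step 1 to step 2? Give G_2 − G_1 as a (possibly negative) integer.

1

base 4: 12 = 3·4; at 5: 3·5 = 15; next = 14
base 5: 14 = 2·5 + 4; at 6: 2·6 + 4 = 16; next = 15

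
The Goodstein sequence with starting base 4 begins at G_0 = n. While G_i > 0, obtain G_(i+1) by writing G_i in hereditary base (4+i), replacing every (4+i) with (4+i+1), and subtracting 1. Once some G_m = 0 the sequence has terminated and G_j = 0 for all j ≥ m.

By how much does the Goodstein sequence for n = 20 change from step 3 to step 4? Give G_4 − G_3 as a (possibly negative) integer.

14

G_0=20  [base 4] 4^2 + 4  →[4↦5]→  5^2 + 5 = 30  −1 ⇒ G_1=29
G_1=29  [base 5] 5^2 + 4  →[5↦6]→  6^2 + 4 = 40  −1 ⇒ G_2=39
G_2=39  [base 6] 6^2 + 3  →[6↦7]→  7^2 + 3 = 52  −1 ⇒ G_3=51
G_3=51  [base 7] 7^2 + 2  →[7↦8]→  8^2 + 2 = 66  −1 ⇒ G_4=65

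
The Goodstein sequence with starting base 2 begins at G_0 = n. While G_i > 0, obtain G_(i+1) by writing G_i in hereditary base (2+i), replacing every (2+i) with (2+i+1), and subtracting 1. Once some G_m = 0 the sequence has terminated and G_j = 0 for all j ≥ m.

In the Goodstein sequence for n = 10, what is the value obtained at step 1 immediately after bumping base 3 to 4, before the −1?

1026

base 2: 10 = 2^(2 + 1) + 2; at 3: 3^(3 + 1) + 3 = 84; next = 83
base 3: 83 = 3^(3 + 1) + 2; at 4: 4^(4 + 1) + 2 = 1026; next = 1025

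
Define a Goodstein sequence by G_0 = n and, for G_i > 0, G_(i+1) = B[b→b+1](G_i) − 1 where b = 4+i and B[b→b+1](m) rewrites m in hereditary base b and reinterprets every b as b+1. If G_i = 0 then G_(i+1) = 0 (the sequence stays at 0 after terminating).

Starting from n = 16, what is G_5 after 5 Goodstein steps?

36

step 0: 16 = 4^2; sub 5 for 4: 5^2; = 25; G_1 = 25−1 = 24
step 1: 24 = 4·5 + 4; sub 6 for 5: 4·6 + 4; = 28; G_2 = 28−1 = 27
step 2: 27 = 4·6 + 3; sub 7 for 6: 4·7 + 3; = 31; G_3 = 31−1 = 30
step 3: 30 = 4·7 + 2; sub 8 for 7: 4·8 + 2; = 34; G_4 = 34−1 = 33
step 4: 33 = 4·8 + 1; sub 9 for 8: 4·9 + 1; = 37; G_5 = 37−1 = 36
step 5: 36 = 4·9; sub 10 for 9: 4·10; = 40; G_6 = 40−1 = 39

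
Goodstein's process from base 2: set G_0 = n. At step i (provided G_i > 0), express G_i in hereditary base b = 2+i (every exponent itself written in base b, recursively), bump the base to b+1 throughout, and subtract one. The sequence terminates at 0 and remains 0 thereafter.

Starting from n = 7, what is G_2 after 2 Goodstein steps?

259

[0] 7 ≡ 2^2 + 2 + 1 (base 2). Lift 3: 31. −1: 30.
[1] 30 ≡ 3^3 + 3 (base 3). Lift 4: 260. −1: 259.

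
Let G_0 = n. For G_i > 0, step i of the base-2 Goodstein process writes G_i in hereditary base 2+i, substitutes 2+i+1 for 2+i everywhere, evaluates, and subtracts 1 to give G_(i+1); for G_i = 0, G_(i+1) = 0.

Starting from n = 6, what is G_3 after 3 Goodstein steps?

3125

step 0: 6 = 2^2 + 2; sub 3 for 2: 3^3 + 3; = 30; G_1 = 30−1 = 29
step 1: 29 = 3^3 + 2; sub 4 for 3: 4^4 + 2; = 258; G_2 = 258−1 = 257
step 2: 257 = 4^4 + 1; sub 5 for 4: 5^5 + 1; = 3126; G_3 = 3126−1 = 3125
step 3: 3125 = 5^5; sub 6 for 5: 6^6; = 46656; G_4 = 46656−1 = 46655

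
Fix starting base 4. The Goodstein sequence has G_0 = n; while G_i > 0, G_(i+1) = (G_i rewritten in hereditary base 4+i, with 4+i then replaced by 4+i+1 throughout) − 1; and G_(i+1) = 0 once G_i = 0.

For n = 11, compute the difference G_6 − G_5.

0

G_0 = 11. HB_4(11) = 2·4 + 3. Bump = 13. G_1 = 12.
G_1 = 12. HB_5(12) = 2·5 + 2. Bump = 14. G_2 = 13.
G_2 = 13. HB_6(13) = 2·6 + 1. Bump = 15. G_3 = 14.
G_3 = 14. HB_7(14) = 2·7. Bump = 16. G_4 = 15.
G_4 = 15. HB_8(15) = 8 + 7. Bump = 16. G_5 = 15.
G_5 = 15. HB_9(15) = 9 + 6. Bump = 16. G_6 = 15.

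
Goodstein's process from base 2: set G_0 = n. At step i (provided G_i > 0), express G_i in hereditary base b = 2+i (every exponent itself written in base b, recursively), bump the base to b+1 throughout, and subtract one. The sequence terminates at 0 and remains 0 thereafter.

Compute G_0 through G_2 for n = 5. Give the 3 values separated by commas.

5, 27, 255

(0) 5|_2 = 2^2 + 1 ↦ 3^3 + 1|_3 = 28 ⇒ 27
(1) 27|_3 = 3^3 ↦ 4^4|_4 = 256 ⇒ 255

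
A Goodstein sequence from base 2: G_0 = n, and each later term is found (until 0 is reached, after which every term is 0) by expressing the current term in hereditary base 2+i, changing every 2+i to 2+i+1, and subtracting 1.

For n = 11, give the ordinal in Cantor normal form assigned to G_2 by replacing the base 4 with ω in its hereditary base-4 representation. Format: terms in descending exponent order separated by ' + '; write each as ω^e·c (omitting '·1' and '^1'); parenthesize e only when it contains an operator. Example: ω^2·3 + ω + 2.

ω^(ω + 1) + 3

base 2: 11 = 2^(2 + 1) + 2 + 1; at 3: 3^(3 + 1) + 3 + 1 = 85; next = 84
base 3: 84 = 3^(3 + 1) + 3; at 4: 4^(4 + 1) + 4 = 1028; next = 1027
base 4: 1027 = 4^(4 + 1) + 3; at 5: 5^(5 + 1) + 3 = 15628; next = 15627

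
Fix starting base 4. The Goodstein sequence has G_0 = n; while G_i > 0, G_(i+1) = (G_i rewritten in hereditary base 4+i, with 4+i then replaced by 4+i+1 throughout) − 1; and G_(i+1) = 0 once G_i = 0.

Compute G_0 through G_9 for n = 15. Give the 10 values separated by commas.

15, 17, 19, 21, 23, 24, 25, 26, 27, 28

G_0 = 15. HB_4(15) = 3·4 + 3. Bump = 18. G_1 = 17.
G_1 = 17. HB_5(17) = 3·5 + 2. Bump = 20. G_2 = 19.
G_2 = 19. HB_6(19) = 3·6 + 1. Bump = 22. G_3 = 21.
G_3 = 21. HB_7(21) = 3·7. Bump = 24. G_4 = 23.
G_4 = 23. HB_8(23) = 2·8 + 7. Bump = 25. G_5 = 24.
G_5 = 24. HB_9(24) = 2·9 + 6. Bump = 26. G_6 = 25.
G_6 = 25. HB_10(25) = 2·10 + 5. Bump = 27. G_7 = 26.
G_7 = 26. HB_11(26) = 2·11 + 4. Bump = 28. G_8 = 27.
G_8 = 27. HB_12(27) = 2·12 + 3. Bump = 29. G_9 = 28.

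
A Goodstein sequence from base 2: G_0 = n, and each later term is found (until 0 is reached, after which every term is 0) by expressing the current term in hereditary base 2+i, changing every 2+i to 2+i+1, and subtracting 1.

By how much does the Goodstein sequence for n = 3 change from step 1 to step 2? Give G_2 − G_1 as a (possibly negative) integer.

0

step 0: 3 = 2 + 1; sub 3 for 2: 3 + 1; = 4; G_1 = 4−1 = 3
step 1: 3 = 3; sub 4 for 3: 4; = 4; G_2 = 4−1 = 3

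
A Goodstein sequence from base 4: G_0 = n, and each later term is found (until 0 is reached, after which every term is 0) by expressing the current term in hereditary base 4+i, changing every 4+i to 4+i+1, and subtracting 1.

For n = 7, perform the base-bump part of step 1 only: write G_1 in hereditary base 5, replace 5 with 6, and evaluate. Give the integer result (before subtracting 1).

8

[0] 7 ≡ 4 + 3 (base 4). Lift 5: 8. −1: 7.
[1] 7 ≡ 5 + 2 (base 5). Lift 6: 8. −1: 7.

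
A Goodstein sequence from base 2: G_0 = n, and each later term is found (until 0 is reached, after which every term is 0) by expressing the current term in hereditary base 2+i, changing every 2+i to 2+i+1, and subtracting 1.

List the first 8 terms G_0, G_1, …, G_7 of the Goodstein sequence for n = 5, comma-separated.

[0] 5 ≡ 2^2 + 1 (base 2). Lift 3: 28. −1: 27.
[1] 27 ≡ 3^3 (base 3). Lift 4: 256. −1: 255.
[2] 255 ≡ 3·4^3 + 3·4^2 + 3·4 + 3 (base 4). Lift 5: 468. −1: 467.
[3] 467 ≡ 3·5^3 + 3·5^2 + 3·5 + 2 (base 5). Lift 6: 776. −1: 775.
[4] 775 ≡ 3·6^3 + 3·6^2 + 3·6 + 1 (base 6). Lift 7: 1198. −1: 1197.
[5] 1197 ≡ 3·7^3 + 3·7^2 + 3·7 (base 7). Lift 8: 1752. −1: 1751.
[6] 1751 ≡ 3·8^3 + 3·8^2 + 2·8 + 7 (base 8). Lift 9: 2455. −1: 2454.

5, 27, 255, 467, 775, 1197, 1751, 2454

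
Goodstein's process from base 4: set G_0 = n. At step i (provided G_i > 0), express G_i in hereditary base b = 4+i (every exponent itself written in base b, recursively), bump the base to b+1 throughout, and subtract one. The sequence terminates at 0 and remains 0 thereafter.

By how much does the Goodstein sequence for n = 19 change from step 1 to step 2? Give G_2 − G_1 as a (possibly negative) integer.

i=0: 19 = 4^2 + 3 (b=4); 4→5: 5^2 + 3 = 28; 28−1 = 27
i=1: 27 = 5^2 + 2 (b=5); 5→6: 6^2 + 2 = 38; 38−1 = 37

10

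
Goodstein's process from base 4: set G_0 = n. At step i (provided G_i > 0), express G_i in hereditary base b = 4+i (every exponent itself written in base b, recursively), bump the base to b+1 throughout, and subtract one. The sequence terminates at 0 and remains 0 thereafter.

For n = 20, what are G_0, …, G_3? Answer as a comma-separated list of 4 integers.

i=0: 20 = 4^2 + 4 (b=4); 4→5: 5^2 + 5 = 30; 30−1 = 29
i=1: 29 = 5^2 + 4 (b=5); 5→6: 6^2 + 4 = 40; 40−1 = 39
i=2: 39 = 6^2 + 3 (b=6); 6→7: 7^2 + 3 = 52; 52−1 = 51

20, 29, 39, 51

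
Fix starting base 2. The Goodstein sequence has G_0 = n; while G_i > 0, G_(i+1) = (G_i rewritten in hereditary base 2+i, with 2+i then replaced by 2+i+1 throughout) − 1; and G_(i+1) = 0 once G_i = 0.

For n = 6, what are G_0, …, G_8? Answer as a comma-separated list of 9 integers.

6, 29, 257, 3125, 46655, 98039, 187243, 332147, 555551

G_0 = 6. HB_2(6) = 2^2 + 2. Bump = 30. G_1 = 29.
G_1 = 29. HB_3(29) = 3^3 + 2. Bump = 258. G_2 = 257.
G_2 = 257. HB_4(257) = 4^4 + 1. Bump = 3126. G_3 = 3125.
G_3 = 3125. HB_5(3125) = 5^5. Bump = 46656. G_4 = 46655.
G_4 = 46655. HB_6(46655) = 5·6^5 + 5·6^4 + 5·6^3 + 5·6^2 + 5·6 + 5. Bump = 98040. G_5 = 98039.
G_5 = 98039. HB_7(98039) = 5·7^5 + 5·7^4 + 5·7^3 + 5·7^2 + 5·7 + 4. Bump = 187244. G_6 = 187243.
G_6 = 187243. HB_8(187243) = 5·8^5 + 5·8^4 + 5·8^3 + 5·8^2 + 5·8 + 3. Bump = 332148. G_7 = 332147.
G_7 = 332147. HB_9(332147) = 5·9^5 + 5·9^4 + 5·9^3 + 5·9^2 + 5·9 + 2. Bump = 555552. G_8 = 555551.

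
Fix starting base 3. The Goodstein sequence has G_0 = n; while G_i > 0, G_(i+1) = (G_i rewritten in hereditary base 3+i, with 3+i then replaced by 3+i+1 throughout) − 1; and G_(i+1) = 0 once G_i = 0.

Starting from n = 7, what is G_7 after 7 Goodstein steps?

9

base 3: 7 = 2·3 + 1; at 4: 2·4 + 1 = 9; next = 8
base 4: 8 = 2·4; at 5: 2·5 = 10; next = 9
base 5: 9 = 5 + 4; at 6: 6 + 4 = 10; next = 9
base 6: 9 = 6 + 3; at 7: 7 + 3 = 10; next = 9
base 7: 9 = 7 + 2; at 8: 8 + 2 = 10; next = 9
base 8: 9 = 8 + 1; at 9: 9 + 1 = 10; next = 9
base 9: 9 = 9; at 10: 10 = 10; next = 9
base 10: 9 = 9; at 11: 9 = 9; next = 8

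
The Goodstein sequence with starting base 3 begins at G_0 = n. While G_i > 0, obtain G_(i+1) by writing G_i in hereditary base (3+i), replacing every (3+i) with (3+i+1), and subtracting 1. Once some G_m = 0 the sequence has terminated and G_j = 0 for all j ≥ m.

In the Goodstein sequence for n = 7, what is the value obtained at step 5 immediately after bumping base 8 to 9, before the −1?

step 0: 7 = 2·3 + 1; sub 4 for 3: 2·4 + 1; = 9; G_1 = 9−1 = 8
step 1: 8 = 2·4; sub 5 for 4: 2·5; = 10; G_2 = 10−1 = 9
step 2: 9 = 5 + 4; sub 6 for 5: 6 + 4; = 10; G_3 = 10−1 = 9
step 3: 9 = 6 + 3; sub 7 for 6: 7 + 3; = 10; G_4 = 10−1 = 9
step 4: 9 = 7 + 2; sub 8 for 7: 8 + 2; = 10; G_5 = 10−1 = 9
step 5: 9 = 8 + 1; sub 9 for 8: 9 + 1; = 10; G_6 = 10−1 = 9

10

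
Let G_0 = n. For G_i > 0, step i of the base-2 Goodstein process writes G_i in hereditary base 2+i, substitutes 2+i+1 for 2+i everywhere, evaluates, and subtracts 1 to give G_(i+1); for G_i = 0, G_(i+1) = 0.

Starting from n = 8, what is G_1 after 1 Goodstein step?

G_0=8  [base 2] 2^(2 + 1)  →[2↦3]→  3^(3 + 1) = 81  −1 ⇒ G_1=80
G_1=80  [base 3] 2·3^3 + 2·3^2 + 2·3 + 2  →[3↦4]→  2·4^4 + 2·4^2 + 2·4 + 2 = 554  −1 ⇒ G_2=553

80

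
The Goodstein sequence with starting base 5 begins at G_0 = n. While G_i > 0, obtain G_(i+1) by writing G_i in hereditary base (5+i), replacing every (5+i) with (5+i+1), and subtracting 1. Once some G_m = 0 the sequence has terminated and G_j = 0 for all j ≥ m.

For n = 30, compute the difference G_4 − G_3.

16

G_0 = 30. HB_5(30) = 5^2 + 5. Bump = 42. G_1 = 41.
G_1 = 41. HB_6(41) = 6^2 + 5. Bump = 54. G_2 = 53.
G_2 = 53. HB_7(53) = 7^2 + 4. Bump = 68. G_3 = 67.
G_3 = 67. HB_8(67) = 8^2 + 3. Bump = 84. G_4 = 83.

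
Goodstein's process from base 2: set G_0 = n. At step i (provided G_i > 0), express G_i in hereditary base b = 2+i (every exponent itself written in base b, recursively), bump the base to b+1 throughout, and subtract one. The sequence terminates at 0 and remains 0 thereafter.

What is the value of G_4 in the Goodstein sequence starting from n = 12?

280019

base 2: 12 = 2^(2 + 1) + 2^2; at 3: 3^(3 + 1) + 3^3 = 108; next = 107
base 3: 107 = 3^(3 + 1) + 2·3^2 + 2·3 + 2; at 4: 4^(4 + 1) + 2·4^2 + 2·4 + 2 = 1066; next = 1065
base 4: 1065 = 4^(4 + 1) + 2·4^2 + 2·4 + 1; at 5: 5^(5 + 1) + 2·5^2 + 2·5 + 1 = 15686; next = 15685
base 5: 15685 = 5^(5 + 1) + 2·5^2 + 2·5; at 6: 6^(6 + 1) + 2·6^2 + 2·6 = 280020; next = 280019
base 6: 280019 = 6^(6 + 1) + 2·6^2 + 6 + 5; at 7: 7^(7 + 1) + 2·7^2 + 7 + 5 = 5764911; next = 5764910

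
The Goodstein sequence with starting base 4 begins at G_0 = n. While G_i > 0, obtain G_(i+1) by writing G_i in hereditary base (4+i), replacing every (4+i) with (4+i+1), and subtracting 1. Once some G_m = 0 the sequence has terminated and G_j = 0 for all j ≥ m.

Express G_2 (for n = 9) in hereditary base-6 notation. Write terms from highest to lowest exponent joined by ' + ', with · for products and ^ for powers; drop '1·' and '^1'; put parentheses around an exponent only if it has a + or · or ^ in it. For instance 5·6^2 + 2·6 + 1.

step 0: 9 = 2·4 + 1; sub 5 for 4: 2·5 + 1; = 11; G_1 = 11−1 = 10
step 1: 10 = 2·5; sub 6 for 5: 2·6; = 12; G_2 = 12−1 = 11

6 + 5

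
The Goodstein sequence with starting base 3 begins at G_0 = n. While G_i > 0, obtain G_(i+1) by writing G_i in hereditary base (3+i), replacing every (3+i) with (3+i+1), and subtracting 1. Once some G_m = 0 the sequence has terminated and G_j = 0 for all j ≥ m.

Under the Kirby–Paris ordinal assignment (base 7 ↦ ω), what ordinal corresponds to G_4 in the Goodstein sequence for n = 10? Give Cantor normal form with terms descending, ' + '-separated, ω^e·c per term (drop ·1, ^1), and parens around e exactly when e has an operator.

(0) 10|_3 = 3^2 + 1 ↦ 4^2 + 1|_4 = 17 ⇒ 16
(1) 16|_4 = 4^2 ↦ 5^2|_5 = 25 ⇒ 24
(2) 24|_5 = 4·5 + 4 ↦ 4·6 + 4|_6 = 28 ⇒ 27
(3) 27|_6 = 4·6 + 3 ↦ 4·7 + 3|_7 = 31 ⇒ 30

ω·4 + 2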